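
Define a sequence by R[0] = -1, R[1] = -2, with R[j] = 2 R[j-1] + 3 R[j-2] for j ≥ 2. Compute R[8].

R[2] = 2*(-2) + 3*(-1) = -7
R[3] = 2*(-7) + 3*(-2) = -20
R[4] = 2*(-20) + 3*(-7) = -61
R[5] = 2*(-61) + 3*(-20) = -182
R[6] = 2*(-182) + 3*(-61) = -547
R[7] = 2*(-547) + 3*(-182) = -1640
R[8] = 2*(-1640) + 3*(-547) = -4921

-4921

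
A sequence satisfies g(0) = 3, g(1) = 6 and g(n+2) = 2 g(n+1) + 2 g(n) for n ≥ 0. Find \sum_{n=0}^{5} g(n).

g(2) = 2*6 + 2*3 = 18
g(3) = 2*18 + 2*6 = 48
g(4) = 2*48 + 2*18 = 132
g(5) = 2*132 + 2*48 = 360
Sum = 3 + 6 + 18 + 48 + 132 + 360 = 567

567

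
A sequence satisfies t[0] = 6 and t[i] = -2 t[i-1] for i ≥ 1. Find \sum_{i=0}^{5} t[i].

t[1] = -2*6 = -12
t[2] = -2*(-12) = 24
t[3] = -2*24 = -48
t[4] = -2*(-48) = 96
t[5] = -2*96 = -192
Sum = 6 + (-12) + 24 + (-48) + 96 + (-192) = -126

-126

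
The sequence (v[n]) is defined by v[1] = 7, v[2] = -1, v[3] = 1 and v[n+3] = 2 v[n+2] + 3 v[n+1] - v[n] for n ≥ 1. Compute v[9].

-1103

v[4] = 2*1 + 3*(-1) - 7 = -8
v[5] = 2*(-8) + 3*1 - (-1) = -12
v[6] = 2*(-12) + 3*(-8) - 1 = -49
v[7] = 2*(-49) + 3*(-12) - (-8) = -126
v[8] = 2*(-126) + 3*(-49) - (-12) = -387
v[9] = 2*(-387) + 3*(-126) - (-49) = -1103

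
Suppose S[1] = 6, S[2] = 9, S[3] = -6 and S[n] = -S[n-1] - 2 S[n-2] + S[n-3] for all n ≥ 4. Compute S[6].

S[4] = -(-6) - 2*9 + 6 = -6
S[5] = -(-6) - 2*(-6) + 9 = 27
S[6] = -27 - 2*(-6) + (-6) = -21

-21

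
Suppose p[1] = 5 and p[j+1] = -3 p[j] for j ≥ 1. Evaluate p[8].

p[2] = -3(5) = -15
p[3] = -3(-15) = 45
p[4] = -3(45) = -135
p[5] = -3(-135) = 405
p[6] = -3(405) = -1215
p[7] = -3(-1215) = 3645
p[8] = -3(3645) = -10935

-10935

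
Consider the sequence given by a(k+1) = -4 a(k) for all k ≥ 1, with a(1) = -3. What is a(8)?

a(2) = -4*(-3) = 12
a(3) = -4*12 = -48
a(4) = -4*(-48) = 192
a(5) = -4*192 = -768
a(6) = -4*(-768) = 3072
a(7) = -4*3072 = -12288
a(8) = -4*(-12288) = 49152

49152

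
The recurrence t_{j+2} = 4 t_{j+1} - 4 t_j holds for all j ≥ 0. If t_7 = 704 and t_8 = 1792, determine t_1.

Rearranging, t_{j-2} = (t_j - 4 t_{j-1}) / -4.
t_6 = (1792 - 4*704) / -4 = -1024/-4 = 256
t_5 = (704 - 4*256) / -4 = -320/-4 = 80
t_4 = (256 - 4*80) / -4 = -64/-4 = 16
t_3 = (80 - 4*16) / -4 = 16/-4 = -4
t_2 = (16 - 4*(-4)) / -4 = 32/-4 = -8
t_1 = (-4 - 4*(-8)) / -4 = 28/-4 = -7

-7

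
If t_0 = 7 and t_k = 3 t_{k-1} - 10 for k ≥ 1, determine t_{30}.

The fixed point is -10/(1 - 3) = 5, so t_k - 5 = 3(t_{k-1} - 5).
Hence t_k = 2·3^k + 5.
t_{30} = 2·3^{30} + 5 = 2·205891132094649 + 5 = 411782264189303.

411782264189303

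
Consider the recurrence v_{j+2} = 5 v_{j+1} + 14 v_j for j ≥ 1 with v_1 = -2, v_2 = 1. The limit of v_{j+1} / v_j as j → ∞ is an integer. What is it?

The characteristic equation is r^2 - 5r - 14 = 0, which factors as (r - 7)(r + 2) = 0.
So the roots are 7 and -2. Since |7| > |-2| and the coefficient of 7^j is non-zero, the ratio tends to 7.

7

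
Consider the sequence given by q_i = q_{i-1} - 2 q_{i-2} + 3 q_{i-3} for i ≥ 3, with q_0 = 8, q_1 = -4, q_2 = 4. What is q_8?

q_3 = 4 - 2·(-4) + 3·8 = 36
q_4 = 36 - 2·4 + 3·(-4) = 16
q_5 = 16 - 2·36 + 3·4 = -44
q_6 = (-44) - 2·16 + 3·36 = 32
q_7 = 32 - 2·(-44) + 3·16 = 168
q_8 = 168 - 2·32 + 3·(-44) = -28

-28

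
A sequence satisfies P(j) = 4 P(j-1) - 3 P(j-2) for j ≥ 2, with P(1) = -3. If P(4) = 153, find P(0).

-7

Let P(0) = y.
P(2) = -12 - 3y
P(3) = -39 - 12y
P(4) = -120 - 39y
So -120 - 39y = 153, giving y = -7.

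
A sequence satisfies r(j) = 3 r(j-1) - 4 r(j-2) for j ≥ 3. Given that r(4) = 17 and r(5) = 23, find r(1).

Rearranging, r(j-2) = (r(j) - 3 r(j-1)) / -4.
r(3) = (23 - 3·17) / -4 = -28/-4 = 7
r(2) = (17 - 3·7) / -4 = -4/-4 = 1
r(1) = (7 - 3·1) / -4 = 4/-4 = -1

-1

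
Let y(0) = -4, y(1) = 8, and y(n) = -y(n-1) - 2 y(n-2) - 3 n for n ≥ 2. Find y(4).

19

y(2) = -8 - 2·(-4) - 6 = -6
y(3) = -(-6) - 2·8 - 9 = -19
y(4) = -(-19) - 2·(-6) - 12 = 19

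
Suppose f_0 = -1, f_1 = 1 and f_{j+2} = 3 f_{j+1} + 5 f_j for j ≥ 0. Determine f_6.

-197

f_2 = 3(1) + 5(-1) = -2
f_3 = 3(-2) + 5(1) = -1
f_4 = 3(-1) + 5(-2) = -13
f_5 = 3(-13) + 5(-1) = -44
f_6 = 3(-44) + 5(-13) = -197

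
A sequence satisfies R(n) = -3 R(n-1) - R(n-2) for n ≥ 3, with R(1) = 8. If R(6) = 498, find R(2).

Let R(2) = z.
R(3) = -8 - 3z
R(4) = 24 + 8z
R(5) = -64 - 21z
R(6) = 168 + 55z
So 168 + 55z = 498, giving z = 6.

6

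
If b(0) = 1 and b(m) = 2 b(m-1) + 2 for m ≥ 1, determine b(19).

1572862

The fixed point is 2/(1 - 2) = -2, so b(m) + 2 = 2(b(m-1) + 2).
Hence b(m) = 3·2^m - 2.
b(19) = 3·2^{19} - 2 = 3·524288 - 2 = 1572862.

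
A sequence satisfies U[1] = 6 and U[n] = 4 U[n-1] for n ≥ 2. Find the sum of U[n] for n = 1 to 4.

510

U[2] = 4*6 = 24
U[3] = 4*24 = 96
U[4] = 4*96 = 384
Sum = 6 + 24 + 96 + 384 = 510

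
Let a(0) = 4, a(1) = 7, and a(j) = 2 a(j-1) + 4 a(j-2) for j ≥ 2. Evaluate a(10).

a(2) = 2·7 + 4·4 = 30
a(3) = 2·30 + 4·7 = 88
a(4) = 2·88 + 4·30 = 296
a(5) = 2·296 + 4·88 = 944
a(6) = 2·944 + 4·296 = 3072
a(7) = 2·3072 + 4·944 = 9920
a(8) = 2·9920 + 4·3072 = 32128
a(9) = 2·32128 + 4·9920 = 103936
a(10) = 2·103936 + 4·32128 = 336384

336384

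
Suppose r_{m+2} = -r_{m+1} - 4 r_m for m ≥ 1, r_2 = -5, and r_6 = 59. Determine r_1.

-3

Let r_1 = v.
r_3 = 5 - 4v
r_4 = 15 + 4v
r_5 = -35 + 12v
r_6 = -25 - 28v
So -25 - 28v = 59, giving v = -3.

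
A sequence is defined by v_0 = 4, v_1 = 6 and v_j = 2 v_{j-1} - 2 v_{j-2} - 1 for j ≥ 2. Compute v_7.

v_2 = 2*6 - 2*4 - 1 = 3
v_3 = 2*3 - 2*6 - 1 = -7
v_4 = 2*(-7) - 2*3 - 1 = -21
v_5 = 2*(-21) - 2*(-7) - 1 = -29
v_6 = 2*(-29) - 2*(-21) - 1 = -17
v_7 = 2*(-17) - 2*(-29) - 1 = 23

23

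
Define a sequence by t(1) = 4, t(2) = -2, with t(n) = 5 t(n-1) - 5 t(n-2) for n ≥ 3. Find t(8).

t(3) = 5*(-2) - 5*4 = -30
t(4) = 5*(-30) - 5*(-2) = -140
t(5) = 5*(-140) - 5*(-30) = -550
t(6) = 5*(-550) - 5*(-140) = -2050
t(7) = 5*(-2050) - 5*(-550) = -7500
t(8) = 5*(-7500) - 5*(-2050) = -27250

-27250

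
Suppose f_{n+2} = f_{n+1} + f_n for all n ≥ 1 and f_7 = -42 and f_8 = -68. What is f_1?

-2

Rearranging, f_{n-2} = f_n - f_{n-1}.
f_6 = -68 - (-42) = -26
f_5 = -42 - (-26) = -16
f_4 = -26 - (-16) = -10
f_3 = -16 - (-10) = -6
f_2 = -10 - (-6) = -4
f_1 = -6 - (-4) = -2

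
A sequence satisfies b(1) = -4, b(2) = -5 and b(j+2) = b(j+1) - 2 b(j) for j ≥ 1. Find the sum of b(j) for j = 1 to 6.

b(3) = (-5) - 2(-4) = 3
b(4) = 3 - 2(-5) = 13
b(5) = 13 - 2(3) = 7
b(6) = 7 - 2(13) = -19
Sum = (-4) + (-5) + 3 + 13 + 7 + (-19) = -5

-5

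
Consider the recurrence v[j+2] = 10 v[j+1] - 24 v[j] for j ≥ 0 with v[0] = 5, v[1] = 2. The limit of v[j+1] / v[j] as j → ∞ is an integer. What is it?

The characteristic equation is r^2 - 10r + 24 = 0, which factors as (r - 6)(r - 4) = 0.
So the roots are 6 and 4. Since |6| > |4| and the coefficient of 6^j is non-zero, the ratio tends to 6.

6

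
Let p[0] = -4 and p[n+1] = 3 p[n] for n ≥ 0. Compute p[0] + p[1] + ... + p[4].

p[1] = 3·(-4) = -12
p[2] = 3·(-12) = -36
p[3] = 3·(-36) = -108
p[4] = 3·(-108) = -324
Sum = (-4) + (-12) + (-36) + (-108) + (-324) = -484

-484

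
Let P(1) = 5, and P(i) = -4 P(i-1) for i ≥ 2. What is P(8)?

-81920

P(2) = -4*5 = -20
P(3) = -4*(-20) = 80
P(4) = -4*80 = -320
P(5) = -4*(-320) = 1280
P(6) = -4*1280 = -5120
P(7) = -4*(-5120) = 20480
P(8) = -4*20480 = -81920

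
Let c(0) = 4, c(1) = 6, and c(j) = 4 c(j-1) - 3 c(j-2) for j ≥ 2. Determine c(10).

c(2) = 4*6 - 3*4 = 12
c(3) = 4*12 - 3*6 = 30
c(4) = 4*30 - 3*12 = 84
c(5) = 4*84 - 3*30 = 246
c(6) = 4*246 - 3*84 = 732
c(7) = 4*732 - 3*246 = 2190
c(8) = 4*2190 - 3*732 = 6564
c(9) = 4*6564 - 3*2190 = 19686
c(10) = 4*19686 - 3*6564 = 59052

59052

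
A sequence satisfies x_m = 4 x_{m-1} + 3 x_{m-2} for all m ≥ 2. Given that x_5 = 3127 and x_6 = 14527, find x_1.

Rearranging, x_{m-2} = (x_m - 4 x_{m-1}) / 3.
x_4 = (14527 - 4(3127)) / 3 = 2019/3 = 673
x_3 = (3127 - 4(673)) / 3 = 435/3 = 145
x_2 = (673 - 4(145)) / 3 = 93/3 = 31
x_1 = (145 - 4(31)) / 3 = 21/3 = 7

7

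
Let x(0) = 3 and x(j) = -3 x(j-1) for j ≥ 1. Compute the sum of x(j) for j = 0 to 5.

x(1) = -3*3 = -9
x(2) = -3*(-9) = 27
x(3) = -3*27 = -81
x(4) = -3*(-81) = 243
x(5) = -3*243 = -729
Sum = 3 + (-9) + 27 + (-81) + 243 + (-729) = -546

-546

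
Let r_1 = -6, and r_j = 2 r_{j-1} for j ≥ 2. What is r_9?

r_2 = 2·(-6) = -12
r_3 = 2·(-12) = -24
r_4 = 2·(-24) = -48
r_5 = 2·(-48) = -96
r_6 = 2·(-96) = -192
r_7 = 2·(-192) = -384
r_8 = 2·(-384) = -768
r_9 = 2·(-768) = -1536

-1536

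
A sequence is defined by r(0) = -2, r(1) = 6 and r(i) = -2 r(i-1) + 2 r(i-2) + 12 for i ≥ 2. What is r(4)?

-60

r(2) = -2·6 + 2·(-2) + 12 = -4
r(3) = -2·(-4) + 2·6 + 12 = 32
r(4) = -2·32 + 2·(-4) + 12 = -60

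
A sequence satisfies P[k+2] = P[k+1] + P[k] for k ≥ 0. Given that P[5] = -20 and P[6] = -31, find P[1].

Rearranging, P[k-2] = P[k] - P[k-1].
P[4] = -31 - (-20) = -11
P[3] = -20 - (-11) = -9
P[2] = -11 - (-9) = -2
P[1] = -9 - (-2) = -7

-7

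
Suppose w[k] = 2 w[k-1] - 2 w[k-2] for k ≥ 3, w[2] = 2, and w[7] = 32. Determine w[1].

Let w[1] = v.
w[3] = 4 - 2v
w[4] = 4 - 4v
w[5] = -4v
w[6] = -8
w[7] = -16 + 8v
So -16 + 8v = 32, giving v = 6.

6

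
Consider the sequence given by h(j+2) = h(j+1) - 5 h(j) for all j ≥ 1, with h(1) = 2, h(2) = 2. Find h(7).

2

h(3) = 2 - 5·2 = -8
h(4) = (-8) - 5·2 = -18
h(5) = (-18) - 5·(-8) = 22
h(6) = 22 - 5·(-18) = 112
h(7) = 112 - 5·22 = 2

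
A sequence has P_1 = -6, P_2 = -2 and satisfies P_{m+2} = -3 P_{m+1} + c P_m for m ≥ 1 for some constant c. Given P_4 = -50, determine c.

P_3 = 6 - 6c
P_4 = -18 + 16c
So -18 + 16c = -50, giving c = -2.

-2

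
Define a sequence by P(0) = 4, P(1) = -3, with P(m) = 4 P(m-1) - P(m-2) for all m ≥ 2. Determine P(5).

-851

P(2) = 4·(-3) - 4 = -16
P(3) = 4·(-16) - (-3) = -61
P(4) = 4·(-61) - (-16) = -228
P(5) = 4·(-228) - (-61) = -851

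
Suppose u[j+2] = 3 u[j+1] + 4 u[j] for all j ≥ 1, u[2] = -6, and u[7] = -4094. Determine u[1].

1

Let u[1] = y.
u[3] = -18 + 4y
u[4] = -78 + 12y
u[5] = -306 + 52y
u[6] = -1230 + 204y
u[7] = -4914 + 820y
So -4914 + 820y = -4094, giving y = 1.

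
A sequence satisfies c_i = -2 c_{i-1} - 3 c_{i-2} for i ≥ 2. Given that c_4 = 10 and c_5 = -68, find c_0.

Rearranging, c_{i-2} = (c_i + 2 c_{i-1}) / -3.
c_3 = (-68 + 2*10) / -3 = -48/-3 = 16
c_2 = (10 + 2*16) / -3 = 42/-3 = -14
c_1 = (16 + 2*(-14)) / -3 = -12/-3 = 4
c_0 = (-14 + 2*4) / -3 = -6/-3 = 2

2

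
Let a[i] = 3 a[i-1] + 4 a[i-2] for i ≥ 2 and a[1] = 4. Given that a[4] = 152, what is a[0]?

-1

Let a[0] = z.
a[2] = 12 + 4z
a[3] = 52 + 12z
a[4] = 204 + 52z
So 204 + 52z = 152, giving z = -1.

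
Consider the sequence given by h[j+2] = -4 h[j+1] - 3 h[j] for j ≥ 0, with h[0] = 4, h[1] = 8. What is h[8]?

h[2] = -4(8) - 3(4) = -44
h[3] = -4(-44) - 3(8) = 152
h[4] = -4(152) - 3(-44) = -476
h[5] = -4(-476) - 3(152) = 1448
h[6] = -4(1448) - 3(-476) = -4364
h[7] = -4(-4364) - 3(1448) = 13112
h[8] = -4(13112) - 3(-4364) = -39356

-39356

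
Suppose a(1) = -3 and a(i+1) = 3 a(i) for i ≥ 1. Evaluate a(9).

-19683

a(2) = 3·(-3) = -9
a(3) = 3·(-9) = -27
a(4) = 3·(-27) = -81
a(5) = 3·(-81) = -243
a(6) = 3·(-243) = -729
a(7) = 3·(-729) = -2187
a(8) = 3·(-2187) = -6561
a(9) = 3·(-6561) = -19683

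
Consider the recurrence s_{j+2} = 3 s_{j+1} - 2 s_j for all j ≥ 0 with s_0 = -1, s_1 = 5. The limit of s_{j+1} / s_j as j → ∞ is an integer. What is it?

2

The characteristic equation is r^2 - 3r + 2 = 0, which factors as (r - 2)(r - 1) = 0.
So the roots are 2 and 1. Since |2| > |1| and the coefficient of 2^j is non-zero, the ratio tends to 2.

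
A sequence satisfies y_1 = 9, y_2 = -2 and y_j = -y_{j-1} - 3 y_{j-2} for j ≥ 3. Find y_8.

y_3 = -(-2) - 3(9) = -25
y_4 = -(-25) - 3(-2) = 31
y_5 = -31 - 3(-25) = 44
y_6 = -44 - 3(31) = -137
y_7 = -(-137) - 3(44) = 5
y_8 = -5 - 3(-137) = 406

406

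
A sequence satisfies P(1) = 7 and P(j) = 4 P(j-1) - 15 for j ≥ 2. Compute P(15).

The fixed point is -15/(1 - 4) = 5, so P(j) - 5 = 4(P(j-1) - 5).
Hence P(j) = 2·4^{j-1} + 5.
P(15) = 2·4^{14} + 5 = 2·268435456 + 5 = 536870917.

536870917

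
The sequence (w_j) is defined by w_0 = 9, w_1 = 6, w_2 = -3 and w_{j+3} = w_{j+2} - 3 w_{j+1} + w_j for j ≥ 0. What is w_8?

w_3 = (-3) - 3·6 + 9 = -12
w_4 = (-12) - 3·(-3) + 6 = 3
w_5 = 3 - 3·(-12) + (-3) = 36
w_6 = 36 - 3·3 + (-12) = 15
w_7 = 15 - 3·36 + 3 = -90
w_8 = (-90) - 3·15 + 36 = -99

-99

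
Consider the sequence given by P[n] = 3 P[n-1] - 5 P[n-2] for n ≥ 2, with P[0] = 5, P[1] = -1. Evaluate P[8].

1628

P[2] = 3·(-1) - 5·5 = -28
P[3] = 3·(-28) - 5·(-1) = -79
P[4] = 3·(-79) - 5·(-28) = -97
P[5] = 3·(-97) - 5·(-79) = 104
P[6] = 3·104 - 5·(-97) = 797
P[7] = 3·797 - 5·104 = 1871
P[8] = 3·1871 - 5·797 = 1628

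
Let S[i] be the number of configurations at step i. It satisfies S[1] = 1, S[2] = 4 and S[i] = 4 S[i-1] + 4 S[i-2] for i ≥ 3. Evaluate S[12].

S[3] = 4·4 + 4·1 = 20
S[4] = 4·20 + 4·4 = 96
S[5] = 4·96 + 4·20 = 464
S[6] = 4·464 + 4·96 = 2240
S[7] = 4·2240 + 4·464 = 10816
S[8] = 4·10816 + 4·2240 = 52224
S[9] = 4·52224 + 4·10816 = 252160
S[10] = 4·252160 + 4·52224 = 1217536
S[11] = 4·1217536 + 4·252160 = 5878784
S[12] = 4·5878784 + 4·1217536 = 28385280

28385280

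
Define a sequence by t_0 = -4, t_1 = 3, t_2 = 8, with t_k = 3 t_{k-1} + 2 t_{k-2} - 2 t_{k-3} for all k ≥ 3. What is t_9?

58500

t_3 = 3·8 + 2·3 - 2·(-4) = 38
t_4 = 3·38 + 2·8 - 2·3 = 124
t_5 = 3·124 + 2·38 - 2·8 = 432
t_6 = 3·432 + 2·124 - 2·38 = 1468
t_7 = 3·1468 + 2·432 - 2·124 = 5020
t_8 = 3·5020 + 2·1468 - 2·432 = 17132
t_9 = 3·17132 + 2·5020 - 2·1468 = 58500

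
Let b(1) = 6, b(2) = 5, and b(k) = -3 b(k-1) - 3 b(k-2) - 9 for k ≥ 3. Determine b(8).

-171

b(3) = -3*5 - 3*6 - 9 = -42
b(4) = -3*(-42) - 3*5 - 9 = 102
b(5) = -3*102 - 3*(-42) - 9 = -189
b(6) = -3*(-189) - 3*102 - 9 = 252
b(7) = -3*252 - 3*(-189) - 9 = -198
b(8) = -3*(-198) - 3*252 - 9 = -171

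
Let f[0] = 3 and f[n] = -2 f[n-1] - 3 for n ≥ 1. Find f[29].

-2147483649

The fixed point is -3/(1 + 2) = -1, so f[n] + 1 = -2(f[n-1] + 1).
Hence f[n] = 4·(-2)^n - 1.
f[29] = 4·(-2)^{29} - 1 = 4·-536870912 - 1 = -2147483649.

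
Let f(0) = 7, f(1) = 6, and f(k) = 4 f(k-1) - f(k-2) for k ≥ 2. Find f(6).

3217

f(2) = 4(6) - 7 = 17
f(3) = 4(17) - 6 = 62
f(4) = 4(62) - 17 = 231
f(5) = 4(231) - 62 = 862
f(6) = 4(862) - 231 = 3217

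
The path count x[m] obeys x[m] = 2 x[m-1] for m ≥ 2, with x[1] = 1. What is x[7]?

x[2] = 2(1) = 2
x[3] = 2(2) = 4
x[4] = 2(4) = 8
x[5] = 2(8) = 16
x[6] = 2(16) = 32
x[7] = 2(32) = 64

64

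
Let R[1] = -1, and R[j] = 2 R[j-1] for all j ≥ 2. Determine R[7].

R[2] = 2·(-1) = -2
R[3] = 2·(-2) = -4
R[4] = 2·(-4) = -8
R[5] = 2·(-8) = -16
R[6] = 2·(-16) = -32
R[7] = 2·(-32) = -64

-64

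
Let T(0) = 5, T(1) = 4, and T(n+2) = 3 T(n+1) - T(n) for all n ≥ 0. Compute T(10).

T(2) = 3(4) - 5 = 7
T(3) = 3(7) - 4 = 17
T(4) = 3(17) - 7 = 44
T(5) = 3(44) - 17 = 115
T(6) = 3(115) - 44 = 301
T(7) = 3(301) - 115 = 788
T(8) = 3(788) - 301 = 2063
T(9) = 3(2063) - 788 = 5401
T(10) = 3(5401) - 2063 = 14140

14140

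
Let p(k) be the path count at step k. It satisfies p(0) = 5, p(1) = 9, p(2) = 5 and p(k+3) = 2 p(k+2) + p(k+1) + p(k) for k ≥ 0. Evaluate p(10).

p(3) = 2*5 + 9 + 5 = 24
p(4) = 2*24 + 5 + 9 = 62
p(5) = 2*62 + 24 + 5 = 153
p(6) = 2*153 + 62 + 24 = 392
p(7) = 2*392 + 153 + 62 = 999
p(8) = 2*999 + 392 + 153 = 2543
p(9) = 2*2543 + 999 + 392 = 6477
p(10) = 2*6477 + 2543 + 999 = 16496

16496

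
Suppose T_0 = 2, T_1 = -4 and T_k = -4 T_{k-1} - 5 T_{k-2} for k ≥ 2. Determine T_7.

556

T_2 = -4*(-4) - 5*2 = 6
T_3 = -4*6 - 5*(-4) = -4
T_4 = -4*(-4) - 5*6 = -14
T_5 = -4*(-14) - 5*(-4) = 76
T_6 = -4*76 - 5*(-14) = -234
T_7 = -4*(-234) - 5*76 = 556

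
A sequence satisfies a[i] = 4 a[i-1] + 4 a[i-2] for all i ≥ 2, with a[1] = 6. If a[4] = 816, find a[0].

3

Let a[0] = y.
a[2] = 24 + 4y
a[3] = 120 + 16y
a[4] = 576 + 80y
So 576 + 80y = 816, giving y = 3.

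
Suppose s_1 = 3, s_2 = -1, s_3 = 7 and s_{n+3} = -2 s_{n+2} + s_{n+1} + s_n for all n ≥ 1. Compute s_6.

s_4 = -2*7 + (-1) + 3 = -12
s_5 = -2*(-12) + 7 + (-1) = 30
s_6 = -2*30 + (-12) + 7 = -65

-65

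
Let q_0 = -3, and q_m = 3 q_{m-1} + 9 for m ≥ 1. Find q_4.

q_1 = 3·(-3) + 9 = 0
q_2 = 3·0 + 9 = 9
q_3 = 3·9 + 9 = 36
q_4 = 3·36 + 9 = 117

117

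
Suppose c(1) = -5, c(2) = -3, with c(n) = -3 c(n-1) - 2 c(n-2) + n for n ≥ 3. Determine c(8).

-1122

c(3) = -3·(-3) - 2·(-5) + 3 = 22
c(4) = -3·22 - 2·(-3) + 4 = -56
c(5) = -3·(-56) - 2·22 + 5 = 129
c(6) = -3·129 - 2·(-56) + 6 = -269
c(7) = -3·(-269) - 2·129 + 7 = 556
c(8) = -3·556 - 2·(-269) + 8 = -1122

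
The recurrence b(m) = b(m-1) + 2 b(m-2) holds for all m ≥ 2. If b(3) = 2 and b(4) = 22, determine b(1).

-4

Rearranging, b(m-2) = (b(m) - b(m-1)) / 2.
b(2) = (22 - 2) / 2 = 20/2 = 10
b(1) = (2 - 10) / 2 = -8/2 = -4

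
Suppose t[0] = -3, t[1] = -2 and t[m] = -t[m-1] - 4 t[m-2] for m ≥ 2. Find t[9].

t[2] = -(-2) - 4*(-3) = 14
t[3] = -14 - 4*(-2) = -6
t[4] = -(-6) - 4*14 = -50
t[5] = -(-50) - 4*(-6) = 74
t[6] = -74 - 4*(-50) = 126
t[7] = -126 - 4*74 = -422
t[8] = -(-422) - 4*126 = -82
t[9] = -(-82) - 4*(-422) = 1770

1770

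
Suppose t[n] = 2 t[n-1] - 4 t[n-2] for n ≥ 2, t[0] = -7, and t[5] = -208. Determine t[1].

Let t[1] = x.
t[2] = 28 + 2x
t[3] = 56
t[4] = -8x
t[5] = -224 - 16x
So -224 - 16x = -208, giving x = -1.

-1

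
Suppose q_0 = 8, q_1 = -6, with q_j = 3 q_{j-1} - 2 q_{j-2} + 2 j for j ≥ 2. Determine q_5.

q_2 = 3·(-6) - 2·8 + 4 = -30
q_3 = 3·(-30) - 2·(-6) + 6 = -72
q_4 = 3·(-72) - 2·(-30) + 8 = -148
q_5 = 3·(-148) - 2·(-72) + 10 = -290

-290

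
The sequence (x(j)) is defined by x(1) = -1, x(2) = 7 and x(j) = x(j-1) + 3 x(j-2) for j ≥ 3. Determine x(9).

1228

x(3) = 7 + 3·(-1) = 4
x(4) = 4 + 3·7 = 25
x(5) = 25 + 3·4 = 37
x(6) = 37 + 3·25 = 112
x(7) = 112 + 3·37 = 223
x(8) = 223 + 3·112 = 559
x(9) = 559 + 3·223 = 1228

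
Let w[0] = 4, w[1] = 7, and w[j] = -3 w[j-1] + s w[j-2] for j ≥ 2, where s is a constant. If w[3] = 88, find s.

-5

w[2] = -21 + 4s
w[3] = 63 - 5s
So 63 - 5s = 88, giving s = -5.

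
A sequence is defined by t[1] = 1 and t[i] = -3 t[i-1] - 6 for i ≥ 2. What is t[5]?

t[2] = -3*1 - 6 = -9
t[3] = -3*(-9) - 6 = 21
t[4] = -3*21 - 6 = -69
t[5] = -3*(-69) - 6 = 201

201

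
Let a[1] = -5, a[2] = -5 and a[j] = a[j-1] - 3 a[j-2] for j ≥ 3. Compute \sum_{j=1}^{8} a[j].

a[3] = (-5) - 3·(-5) = 10
a[4] = 10 - 3·(-5) = 25
a[5] = 25 - 3·10 = -5
a[6] = (-5) - 3·25 = -80
a[7] = (-80) - 3·(-5) = -65
a[8] = (-65) - 3·(-80) = 175
Sum = (-5) + (-5) + 10 + 25 + (-5) + (-80) + (-65) + 175 = 50

50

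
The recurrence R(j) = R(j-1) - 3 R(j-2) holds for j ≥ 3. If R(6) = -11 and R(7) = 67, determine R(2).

Rearranging, R(j-2) = (R(j) - R(j-1)) / -3.
R(5) = (67 - (-11)) / -3 = 78/-3 = -26
R(4) = (-11 - (-26)) / -3 = 15/-3 = -5
R(3) = (-26 - (-5)) / -3 = -21/-3 = 7
R(2) = (-5 - 7) / -3 = -12/-3 = 4

4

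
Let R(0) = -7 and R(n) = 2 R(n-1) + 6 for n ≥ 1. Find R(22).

-4194310

The fixed point is 6/(1 - 2) = -6, so R(n) + 6 = 2(R(n-1) + 6).
Hence R(n) = -1·2^n - 6.
R(22) = -1·2^{22} - 6 = -1·4194304 - 6 = -4194310.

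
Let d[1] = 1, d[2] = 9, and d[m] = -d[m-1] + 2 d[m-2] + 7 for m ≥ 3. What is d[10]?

d[3] = -9 + 2(1) + 7 = 0
d[4] = -0 + 2(9) + 7 = 25
d[5] = -25 + 2(0) + 7 = -18
d[6] = -(-18) + 2(25) + 7 = 75
d[7] = -75 + 2(-18) + 7 = -104
d[8] = -(-104) + 2(75) + 7 = 261
d[9] = -261 + 2(-104) + 7 = -462
d[10] = -(-462) + 2(261) + 7 = 991

991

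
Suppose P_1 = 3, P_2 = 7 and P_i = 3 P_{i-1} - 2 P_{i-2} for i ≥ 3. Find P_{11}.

P_3 = 3·7 - 2·3 = 15
P_4 = 3·15 - 2·7 = 31
P_5 = 3·31 - 2·15 = 63
P_6 = 3·63 - 2·31 = 127
P_7 = 3·127 - 2·63 = 255
P_8 = 3·255 - 2·127 = 511
P_9 = 3·511 - 2·255 = 1023
P_{10} = 3·1023 - 2·511 = 2047
P_{11} = 3·2047 - 2·1023 = 4095

4095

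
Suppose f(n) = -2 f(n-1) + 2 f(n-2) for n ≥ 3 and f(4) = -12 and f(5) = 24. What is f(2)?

Rearranging, f(n-2) = (f(n) + 2 f(n-1)) / 2.
f(3) = (24 + 2·(-12)) / 2 = 0/2 = 0
f(2) = (-12 + 2·0) / 2 = -12/2 = -6

-6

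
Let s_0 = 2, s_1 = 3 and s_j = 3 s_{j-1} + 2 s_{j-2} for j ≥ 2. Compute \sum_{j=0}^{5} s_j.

797

s_2 = 3(3) + 2(2) = 13
s_3 = 3(13) + 2(3) = 45
s_4 = 3(45) + 2(13) = 161
s_5 = 3(161) + 2(45) = 573
Sum = 2 + 3 + 13 + 45 + 161 + 573 = 797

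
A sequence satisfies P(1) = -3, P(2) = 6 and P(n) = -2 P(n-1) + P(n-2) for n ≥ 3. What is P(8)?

P(3) = -2(6) + (-3) = -15
P(4) = -2(-15) + 6 = 36
P(5) = -2(36) + (-15) = -87
P(6) = -2(-87) + 36 = 210
P(7) = -2(210) + (-87) = -507
P(8) = -2(-507) + 210 = 1224

1224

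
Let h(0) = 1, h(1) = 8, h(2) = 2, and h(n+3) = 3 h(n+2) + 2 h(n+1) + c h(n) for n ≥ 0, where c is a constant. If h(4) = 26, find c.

h(3) = 22 + c
h(4) = 70 + 11c
So 70 + 11c = 26, giving c = -4.

-4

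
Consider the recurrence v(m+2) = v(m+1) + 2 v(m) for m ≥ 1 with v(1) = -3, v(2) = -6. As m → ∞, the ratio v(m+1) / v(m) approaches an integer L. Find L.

The characteristic equation is r^2 - r - 2 = 0, which factors as (r - 2)(r + 1) = 0.
So the roots are 2 and -1. Since |2| > |-1| and the coefficient of 2^m is non-zero, the ratio tends to 2.

2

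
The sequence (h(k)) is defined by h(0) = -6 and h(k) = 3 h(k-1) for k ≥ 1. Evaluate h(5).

-1458

h(1) = 3*(-6) = -18
h(2) = 3*(-18) = -54
h(3) = 3*(-54) = -162
h(4) = 3*(-162) = -486
h(5) = 3*(-486) = -1458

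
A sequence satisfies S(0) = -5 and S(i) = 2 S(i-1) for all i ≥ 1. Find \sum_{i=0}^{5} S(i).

-315

S(1) = 2(-5) = -10
S(2) = 2(-10) = -20
S(3) = 2(-20) = -40
S(4) = 2(-40) = -80
S(5) = 2(-80) = -160
Sum = (-5) + (-10) + (-20) + (-40) + (-80) + (-160) = -315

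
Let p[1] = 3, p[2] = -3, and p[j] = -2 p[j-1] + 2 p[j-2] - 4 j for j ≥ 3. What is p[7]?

p[3] = -2·(-3) + 2·3 - 12 = 0
p[4] = -2·0 + 2·(-3) - 16 = -22
p[5] = -2·(-22) + 2·0 - 20 = 24
p[6] = -2·24 + 2·(-22) - 24 = -116
p[7] = -2·(-116) + 2·24 - 28 = 252

252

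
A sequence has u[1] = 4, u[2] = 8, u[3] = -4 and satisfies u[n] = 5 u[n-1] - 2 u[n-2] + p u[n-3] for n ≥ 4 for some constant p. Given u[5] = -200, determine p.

-1

u[4] = -36 + 4p
u[5] = -172 + 28p
So -172 + 28p = -200, giving p = -1.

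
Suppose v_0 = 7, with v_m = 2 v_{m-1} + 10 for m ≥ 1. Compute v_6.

v_1 = 2*7 + 10 = 24
v_2 = 2*24 + 10 = 58
v_3 = 2*58 + 10 = 126
v_4 = 2*126 + 10 = 262
v_5 = 2*262 + 10 = 534
v_6 = 2*534 + 10 = 1078

1078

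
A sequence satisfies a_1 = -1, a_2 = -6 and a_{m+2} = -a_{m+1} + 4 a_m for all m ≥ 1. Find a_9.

1922

a_3 = -(-6) + 4·(-1) = 2
a_4 = -2 + 4·(-6) = -26
a_5 = -(-26) + 4·2 = 34
a_6 = -34 + 4·(-26) = -138
a_7 = -(-138) + 4·34 = 274
a_8 = -274 + 4·(-138) = -826
a_9 = -(-826) + 4·274 = 1922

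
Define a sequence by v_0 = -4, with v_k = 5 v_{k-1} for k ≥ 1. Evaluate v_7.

v_1 = 5(-4) = -20
v_2 = 5(-20) = -100
v_3 = 5(-100) = -500
v_4 = 5(-500) = -2500
v_5 = 5(-2500) = -12500
v_6 = 5(-12500) = -62500
v_7 = 5(-62500) = -312500

-312500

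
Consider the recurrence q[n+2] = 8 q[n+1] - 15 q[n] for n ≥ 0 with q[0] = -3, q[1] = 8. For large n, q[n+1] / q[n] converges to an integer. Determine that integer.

The characteristic equation is r^2 - 8r + 15 = 0, which factors as (r - 5)(r - 3) = 0.
So the roots are 5 and 3. Since |5| > |3| and the coefficient of 5^n is non-zero, the ratio tends to 5.

5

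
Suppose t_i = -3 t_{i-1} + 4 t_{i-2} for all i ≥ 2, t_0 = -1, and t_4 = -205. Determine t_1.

Let t_1 = z.
t_2 = -4 - 3z
t_3 = 12 + 13z
t_4 = -52 - 51z
So -52 - 51z = -205, giving z = 3.

3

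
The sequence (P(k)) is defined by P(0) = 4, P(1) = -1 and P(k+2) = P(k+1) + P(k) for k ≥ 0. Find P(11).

131

P(2) = (-1) + 4 = 3
P(3) = 3 + (-1) = 2
P(4) = 2 + 3 = 5
P(5) = 5 + 2 = 7
P(6) = 7 + 5 = 12
P(7) = 12 + 7 = 19
P(8) = 19 + 12 = 31
P(9) = 31 + 19 = 50
P(10) = 50 + 31 = 81
P(11) = 81 + 50 = 131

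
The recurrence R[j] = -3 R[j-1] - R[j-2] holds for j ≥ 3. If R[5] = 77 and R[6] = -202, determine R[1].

-7

Rearranging, R[j-2] = -(R[j] + 3 R[j-1]).
R[4] = -(-202 + 3·77) = -29
R[3] = -(77 + 3·(-29)) = 10
R[2] = -(-29 + 3·10) = -1
R[1] = -(10 + 3·(-1)) = -7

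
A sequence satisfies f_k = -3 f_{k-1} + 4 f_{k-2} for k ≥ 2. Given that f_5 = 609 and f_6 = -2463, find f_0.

Rearranging, f_{k-2} = (f_k + 3 f_{k-1}) / 4.
f_4 = (-2463 + 3(609)) / 4 = -636/4 = -159
f_3 = (609 + 3(-159)) / 4 = 132/4 = 33
f_2 = (-159 + 3(33)) / 4 = -60/4 = -15
f_1 = (33 + 3(-15)) / 4 = -12/4 = -3
f_0 = (-15 + 3(-3)) / 4 = -24/4 = -6

-6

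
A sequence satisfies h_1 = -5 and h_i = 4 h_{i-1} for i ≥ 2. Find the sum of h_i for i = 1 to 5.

h_2 = 4*(-5) = -20
h_3 = 4*(-20) = -80
h_4 = 4*(-80) = -320
h_5 = 4*(-320) = -1280
Sum = (-5) + (-20) + (-80) + (-320) + (-1280) = -1705

-1705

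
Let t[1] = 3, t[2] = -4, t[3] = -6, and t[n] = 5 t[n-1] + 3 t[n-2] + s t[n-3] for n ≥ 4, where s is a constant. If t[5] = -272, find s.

t[4] = -42 + 3s
t[5] = -228 + 11s
So -228 + 11s = -272, giving s = -4.

-4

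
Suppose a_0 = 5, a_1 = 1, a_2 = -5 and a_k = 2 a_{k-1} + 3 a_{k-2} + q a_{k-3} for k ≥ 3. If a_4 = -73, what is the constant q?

-4

a_3 = -7 + 5q
a_4 = -29 + 11q
So -29 + 11q = -73, giving q = -4.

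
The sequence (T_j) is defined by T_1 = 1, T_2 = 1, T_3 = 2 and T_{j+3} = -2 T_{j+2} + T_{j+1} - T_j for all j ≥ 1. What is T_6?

T_4 = -2(2) + 1 - 1 = -4
T_5 = -2(-4) + 2 - 1 = 9
T_6 = -2(9) + (-4) - 2 = -24

-24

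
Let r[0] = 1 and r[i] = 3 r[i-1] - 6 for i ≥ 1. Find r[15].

The fixed point is -6/(1 - 3) = 3, so r[i] - 3 = 3(r[i-1] - 3).
Hence r[i] = -2·3^i + 3.
r[15] = -2·3^{15} + 3 = -2·14348907 + 3 = -28697811.

-28697811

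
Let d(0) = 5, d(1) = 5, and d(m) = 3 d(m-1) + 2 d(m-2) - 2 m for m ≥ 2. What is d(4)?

235

d(2) = 3*5 + 2*5 - 4 = 21
d(3) = 3*21 + 2*5 - 6 = 67
d(4) = 3*67 + 2*21 - 8 = 235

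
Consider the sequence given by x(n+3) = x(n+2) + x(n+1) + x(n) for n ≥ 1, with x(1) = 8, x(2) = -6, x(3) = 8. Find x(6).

x(4) = 8 + (-6) + 8 = 10
x(5) = 10 + 8 + (-6) = 12
x(6) = 12 + 10 + 8 = 30

30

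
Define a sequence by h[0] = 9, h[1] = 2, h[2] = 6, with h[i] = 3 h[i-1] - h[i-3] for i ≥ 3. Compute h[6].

198

h[3] = 3*6 - 9 = 9
h[4] = 3*9 - 2 = 25
h[5] = 3*25 - 6 = 69
h[6] = 3*69 - 9 = 198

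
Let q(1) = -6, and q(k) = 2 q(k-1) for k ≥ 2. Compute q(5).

q(2) = 2·(-6) = -12
q(3) = 2·(-12) = -24
q(4) = 2·(-24) = -48
q(5) = 2·(-48) = -96

-96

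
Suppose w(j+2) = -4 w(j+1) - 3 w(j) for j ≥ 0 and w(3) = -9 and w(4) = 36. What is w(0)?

Rearranging, w(j-2) = (w(j) + 4 w(j-1)) / -3.
w(2) = (36 + 4·(-9)) / -3 = 0/-3 = 0
w(1) = (-9 + 4·0) / -3 = -9/-3 = 3
w(0) = (0 + 4·3) / -3 = 12/-3 = -4

-4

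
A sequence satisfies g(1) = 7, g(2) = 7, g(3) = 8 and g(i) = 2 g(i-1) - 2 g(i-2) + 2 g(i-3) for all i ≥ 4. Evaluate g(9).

g(4) = 2(8) - 2(7) + 2(7) = 16
g(5) = 2(16) - 2(8) + 2(7) = 30
g(6) = 2(30) - 2(16) + 2(8) = 44
g(7) = 2(44) - 2(30) + 2(16) = 60
g(8) = 2(60) - 2(44) + 2(30) = 92
g(9) = 2(92) - 2(60) + 2(44) = 152

152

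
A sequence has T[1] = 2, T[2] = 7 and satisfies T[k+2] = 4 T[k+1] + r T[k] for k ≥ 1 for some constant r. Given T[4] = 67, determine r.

-3

T[3] = 28 + 2r
T[4] = 112 + 15r
So 112 + 15r = 67, giving r = -3.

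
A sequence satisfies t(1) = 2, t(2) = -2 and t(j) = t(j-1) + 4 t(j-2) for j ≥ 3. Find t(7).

102

t(3) = (-2) + 4(2) = 6
t(4) = 6 + 4(-2) = -2
t(5) = (-2) + 4(6) = 22
t(6) = 22 + 4(-2) = 14
t(7) = 14 + 4(22) = 102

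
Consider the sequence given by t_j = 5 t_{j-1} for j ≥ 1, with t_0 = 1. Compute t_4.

t_1 = 5·1 = 5
t_2 = 5·5 = 25
t_3 = 5·25 = 125
t_4 = 5·125 = 625

625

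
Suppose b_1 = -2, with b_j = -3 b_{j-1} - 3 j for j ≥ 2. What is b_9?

-4518

b_2 = -3(-2) - 6 = 0
b_3 = -3(0) - 9 = -9
b_4 = -3(-9) - 12 = 15
b_5 = -3(15) - 15 = -60
b_6 = -3(-60) - 18 = 162
b_7 = -3(162) - 21 = -507
b_8 = -3(-507) - 24 = 1497
b_9 = -3(1497) - 27 = -4518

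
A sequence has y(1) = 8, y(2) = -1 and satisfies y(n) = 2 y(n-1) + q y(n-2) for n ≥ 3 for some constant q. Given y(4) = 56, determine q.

y(3) = -2 + 8q
y(4) = -4 + 15q
So -4 + 15q = 56, giving q = 4.

4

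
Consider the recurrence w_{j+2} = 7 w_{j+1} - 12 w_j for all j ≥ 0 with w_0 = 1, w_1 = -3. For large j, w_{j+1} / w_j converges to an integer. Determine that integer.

4

The characteristic equation is r^2 - 7r + 12 = 0, which factors as (r - 4)(r - 3) = 0.
So the roots are 4 and 3. Since |4| > |3| and the coefficient of 4^j is non-zero, the ratio tends to 4.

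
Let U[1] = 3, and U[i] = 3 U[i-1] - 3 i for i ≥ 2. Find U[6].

-171

U[2] = 3·3 - 6 = 3
U[3] = 3·3 - 9 = 0
U[4] = 3·0 - 12 = -12
U[5] = 3·(-12) - 15 = -51
U[6] = 3·(-51) - 18 = -171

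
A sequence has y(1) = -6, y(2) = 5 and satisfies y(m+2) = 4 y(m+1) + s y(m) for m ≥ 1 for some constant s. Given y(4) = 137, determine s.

-3

y(3) = 20 - 6s
y(4) = 80 - 19s
So 80 - 19s = 137, giving s = -3.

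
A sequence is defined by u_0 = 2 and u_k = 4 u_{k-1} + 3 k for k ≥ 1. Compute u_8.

u_1 = 4*2 + 3 = 11
u_2 = 4*11 + 6 = 50
u_3 = 4*50 + 9 = 209
u_4 = 4*209 + 12 = 848
u_5 = 4*848 + 15 = 3407
u_6 = 4*3407 + 18 = 13646
u_7 = 4*13646 + 21 = 54605
u_8 = 4*54605 + 24 = 218444

218444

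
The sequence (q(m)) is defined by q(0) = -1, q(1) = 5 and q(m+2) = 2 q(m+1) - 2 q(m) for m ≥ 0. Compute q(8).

-16

q(2) = 2*5 - 2*(-1) = 12
q(3) = 2*12 - 2*5 = 14
q(4) = 2*14 - 2*12 = 4
q(5) = 2*4 - 2*14 = -20
q(6) = 2*(-20) - 2*4 = -48
q(7) = 2*(-48) - 2*(-20) = -56
q(8) = 2*(-56) - 2*(-48) = -16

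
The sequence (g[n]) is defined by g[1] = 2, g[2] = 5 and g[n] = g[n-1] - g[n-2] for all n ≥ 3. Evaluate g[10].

-2

g[3] = 5 - 2 = 3
g[4] = 3 - 5 = -2
g[5] = (-2) - 3 = -5
g[6] = (-5) - (-2) = -3
g[7] = (-3) - (-5) = 2
g[8] = 2 - (-3) = 5
g[9] = 5 - 2 = 3
g[10] = 3 - 5 = -2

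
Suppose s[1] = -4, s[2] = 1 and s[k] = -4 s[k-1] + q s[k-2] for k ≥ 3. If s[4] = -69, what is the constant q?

s[3] = -4 - 4q
s[4] = 16 + 17q
So 16 + 17q = -69, giving q = -5.

-5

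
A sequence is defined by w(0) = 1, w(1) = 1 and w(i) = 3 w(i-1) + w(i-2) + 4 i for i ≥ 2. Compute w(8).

w(2) = 3·1 + 1 + 8 = 12
w(3) = 3·12 + 1 + 12 = 49
w(4) = 3·49 + 12 + 16 = 175
w(5) = 3·175 + 49 + 20 = 594
w(6) = 3·594 + 175 + 24 = 1981
w(7) = 3·1981 + 594 + 28 = 6565
w(8) = 3·6565 + 1981 + 32 = 21708

21708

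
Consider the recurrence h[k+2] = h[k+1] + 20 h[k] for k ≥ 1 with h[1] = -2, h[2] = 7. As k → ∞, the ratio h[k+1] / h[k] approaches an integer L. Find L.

5

The characteristic equation is r^2 - r - 20 = 0, which factors as (r - 5)(r + 4) = 0.
So the roots are 5 and -4. Since |5| > |-4| and the coefficient of 5^k is non-zero, the ratio tends to 5.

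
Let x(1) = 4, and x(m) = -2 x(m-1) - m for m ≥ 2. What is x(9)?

1163

x(2) = -2(4) - 2 = -10
x(3) = -2(-10) - 3 = 17
x(4) = -2(17) - 4 = -38
x(5) = -2(-38) - 5 = 71
x(6) = -2(71) - 6 = -148
x(7) = -2(-148) - 7 = 289
x(8) = -2(289) - 8 = -586
x(9) = -2(-586) - 9 = 1163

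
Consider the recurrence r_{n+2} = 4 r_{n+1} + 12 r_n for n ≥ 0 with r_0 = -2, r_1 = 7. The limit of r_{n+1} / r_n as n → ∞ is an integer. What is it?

6

The characteristic equation is r^2 - 4r - 12 = 0, which factors as (r - 6)(r + 2) = 0.
So the roots are 6 and -2. Since |6| > |-2| and the coefficient of 6^n is non-zero, the ratio tends to 6.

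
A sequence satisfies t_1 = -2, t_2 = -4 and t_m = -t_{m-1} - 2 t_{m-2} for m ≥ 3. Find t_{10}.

t_3 = -(-4) - 2*(-2) = 8
t_4 = -8 - 2*(-4) = 0
t_5 = -0 - 2*8 = -16
t_6 = -(-16) - 2*0 = 16
t_7 = -16 - 2*(-16) = 16
t_8 = -16 - 2*16 = -48
t_9 = -(-48) - 2*16 = 16
t_{10} = -16 - 2*(-48) = 80

80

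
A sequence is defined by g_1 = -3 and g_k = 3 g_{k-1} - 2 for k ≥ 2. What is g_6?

-971

g_2 = 3(-3) - 2 = -11
g_3 = 3(-11) - 2 = -35
g_4 = 3(-35) - 2 = -107
g_5 = 3(-107) - 2 = -323
g_6 = 3(-323) - 2 = -971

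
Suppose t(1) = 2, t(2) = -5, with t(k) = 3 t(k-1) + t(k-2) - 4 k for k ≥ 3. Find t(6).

-1119

t(3) = 3(-5) + 2 - 12 = -25
t(4) = 3(-25) + (-5) - 16 = -96
t(5) = 3(-96) + (-25) - 20 = -333
t(6) = 3(-333) + (-96) - 24 = -1119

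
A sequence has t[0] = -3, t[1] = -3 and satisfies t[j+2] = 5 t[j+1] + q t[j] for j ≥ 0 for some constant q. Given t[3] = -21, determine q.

t[2] = -15 - 3q
t[3] = -75 - 18q
So -75 - 18q = -21, giving q = -3.

-3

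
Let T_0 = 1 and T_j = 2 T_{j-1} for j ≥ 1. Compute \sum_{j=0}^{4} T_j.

31

T_1 = 2*1 = 2
T_2 = 2*2 = 4
T_3 = 2*4 = 8
T_4 = 2*8 = 16
Sum = 1 + 2 + 4 + 8 + 16 = 31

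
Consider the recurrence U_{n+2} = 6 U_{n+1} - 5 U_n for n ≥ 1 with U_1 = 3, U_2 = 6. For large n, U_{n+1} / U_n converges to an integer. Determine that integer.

5

The characteristic equation is r^2 - 6r + 5 = 0, which factors as (r - 5)(r - 1) = 0.
So the roots are 5 and 1. Since |5| > |1| and the coefficient of 5^n is non-zero, the ratio tends to 5.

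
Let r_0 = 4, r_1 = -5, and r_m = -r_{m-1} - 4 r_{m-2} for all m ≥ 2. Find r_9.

r_2 = -(-5) - 4*4 = -11
r_3 = -(-11) - 4*(-5) = 31
r_4 = -31 - 4*(-11) = 13
r_5 = -13 - 4*31 = -137
r_6 = -(-137) - 4*13 = 85
r_7 = -85 - 4*(-137) = 463
r_8 = -463 - 4*85 = -803
r_9 = -(-803) - 4*463 = -1049

-1049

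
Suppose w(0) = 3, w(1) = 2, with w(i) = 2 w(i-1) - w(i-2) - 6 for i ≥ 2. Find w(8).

w(2) = 2*2 - 3 - 6 = -5
w(3) = 2*(-5) - 2 - 6 = -18
w(4) = 2*(-18) - (-5) - 6 = -37
w(5) = 2*(-37) - (-18) - 6 = -62
w(6) = 2*(-62) - (-37) - 6 = -93
w(7) = 2*(-93) - (-62) - 6 = -130
w(8) = 2*(-130) - (-93) - 6 = -173

-173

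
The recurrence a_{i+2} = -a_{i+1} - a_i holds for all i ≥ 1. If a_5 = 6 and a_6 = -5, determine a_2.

6

Rearranging, a_{i-2} = -(a_i + a_{i-1}).
a_4 = -(-5 + 6) = -1
a_3 = -(6 + (-1)) = -5
a_2 = -(-1 + (-5)) = 6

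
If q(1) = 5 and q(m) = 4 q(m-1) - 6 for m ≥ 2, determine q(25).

The fixed point is -6/(1 - 4) = 2, so q(m) - 2 = 4(q(m-1) - 2).
Hence q(m) = 3·4^{m-1} + 2.
q(25) = 3·4^{24} + 2 = 3·281474976710656 + 2 = 844424930131970.

844424930131970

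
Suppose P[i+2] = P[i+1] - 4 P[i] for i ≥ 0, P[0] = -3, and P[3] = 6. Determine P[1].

Let P[1] = v.
P[2] = 12 + v
P[3] = 12 - 3v
So 12 - 3v = 6, giving v = 2.

2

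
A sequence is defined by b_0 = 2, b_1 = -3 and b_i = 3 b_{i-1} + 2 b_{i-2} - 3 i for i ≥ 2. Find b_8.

-29356

b_2 = 3*(-3) + 2*2 - 6 = -11
b_3 = 3*(-11) + 2*(-3) - 9 = -48
b_4 = 3*(-48) + 2*(-11) - 12 = -178
b_5 = 3*(-178) + 2*(-48) - 15 = -645
b_6 = 3*(-645) + 2*(-178) - 18 = -2309
b_7 = 3*(-2309) + 2*(-645) - 21 = -8238
b_8 = 3*(-8238) + 2*(-2309) - 24 = -29356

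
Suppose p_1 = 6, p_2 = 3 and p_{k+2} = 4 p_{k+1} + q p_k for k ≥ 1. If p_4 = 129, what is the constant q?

3

p_3 = 12 + 6q
p_4 = 48 + 27q
So 48 + 27q = 129, giving q = 3.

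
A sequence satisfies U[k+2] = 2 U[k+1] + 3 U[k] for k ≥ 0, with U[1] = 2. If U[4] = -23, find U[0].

Let U[0] = y.
U[2] = 4 + 3y
U[3] = 14 + 6y
U[4] = 40 + 21y
So 40 + 21y = -23, giving y = -3.

-3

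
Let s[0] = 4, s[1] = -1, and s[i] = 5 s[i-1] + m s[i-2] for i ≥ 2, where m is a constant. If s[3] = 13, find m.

2

s[2] = -5 + 4m
s[3] = -25 + 19m
So -25 + 19m = 13, giving m = 2.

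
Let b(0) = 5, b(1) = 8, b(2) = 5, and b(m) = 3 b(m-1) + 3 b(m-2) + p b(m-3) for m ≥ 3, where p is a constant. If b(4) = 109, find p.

-1

b(3) = 39 + 5p
b(4) = 132 + 23p
So 132 + 23p = 109, giving p = -1.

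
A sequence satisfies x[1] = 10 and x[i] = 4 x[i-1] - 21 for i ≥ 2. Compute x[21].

3298534883335

The fixed point is -21/(1 - 4) = 7, so x[i] - 7 = 4(x[i-1] - 7).
Hence x[i] = 3·4^{i-1} + 7.
x[21] = 3·4^{20} + 7 = 3·1099511627776 + 7 = 3298534883335.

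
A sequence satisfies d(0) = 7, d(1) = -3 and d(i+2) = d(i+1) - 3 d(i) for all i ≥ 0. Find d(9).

d(2) = (-3) - 3·7 = -24
d(3) = (-24) - 3·(-3) = -15
d(4) = (-15) - 3·(-24) = 57
d(5) = 57 - 3·(-15) = 102
d(6) = 102 - 3·57 = -69
d(7) = (-69) - 3·102 = -375
d(8) = (-375) - 3·(-69) = -168
d(9) = (-168) - 3·(-375) = 957

957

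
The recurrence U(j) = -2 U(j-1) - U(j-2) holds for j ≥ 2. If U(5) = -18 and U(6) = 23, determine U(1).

Rearranging, U(j-2) = -(U(j) + 2 U(j-1)).
U(4) = -(23 + 2(-18)) = 13
U(3) = -(-18 + 2(13)) = -8
U(2) = -(13 + 2(-8)) = 3
U(1) = -(-8 + 2(3)) = 2

2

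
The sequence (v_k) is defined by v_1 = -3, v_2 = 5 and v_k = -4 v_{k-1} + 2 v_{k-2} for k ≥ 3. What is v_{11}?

-3941536

v_3 = -4·5 + 2·(-3) = -26
v_4 = -4·(-26) + 2·5 = 114
v_5 = -4·114 + 2·(-26) = -508
v_6 = -4·(-508) + 2·114 = 2260
v_7 = -4·2260 + 2·(-508) = -10056
v_8 = -4·(-10056) + 2·2260 = 44744
v_9 = -4·44744 + 2·(-10056) = -199088
v_{10} = -4·(-199088) + 2·44744 = 885840
v_{11} = -4·885840 + 2·(-199088) = -3941536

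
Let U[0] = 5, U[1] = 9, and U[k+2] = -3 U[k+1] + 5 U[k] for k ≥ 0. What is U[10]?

-946367

U[2] = -3·9 + 5·5 = -2
U[3] = -3·(-2) + 5·9 = 51
U[4] = -3·51 + 5·(-2) = -163
U[5] = -3·(-163) + 5·51 = 744
U[6] = -3·744 + 5·(-163) = -3047
U[7] = -3·(-3047) + 5·744 = 12861
U[8] = -3·12861 + 5·(-3047) = -53818
U[9] = -3·(-53818) + 5·12861 = 225759
U[10] = -3·225759 + 5·(-53818) = -946367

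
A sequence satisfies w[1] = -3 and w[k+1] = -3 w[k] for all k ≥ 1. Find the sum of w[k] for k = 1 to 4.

w[2] = -3·(-3) = 9
w[3] = -3·9 = -27
w[4] = -3·(-27) = 81
Sum = (-3) + 9 + (-27) + 81 = 60

60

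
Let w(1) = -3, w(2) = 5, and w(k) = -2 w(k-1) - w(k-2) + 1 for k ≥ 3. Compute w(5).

-9

w(3) = -2(5) - (-3) + 1 = -6
w(4) = -2(-6) - 5 + 1 = 8
w(5) = -2(8) - (-6) + 1 = -9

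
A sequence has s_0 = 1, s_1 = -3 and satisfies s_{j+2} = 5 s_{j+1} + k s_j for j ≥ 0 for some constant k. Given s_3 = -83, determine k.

s_2 = -15 + k
s_3 = -75 + 2k
So -75 + 2k = -83, giving k = -4.

-4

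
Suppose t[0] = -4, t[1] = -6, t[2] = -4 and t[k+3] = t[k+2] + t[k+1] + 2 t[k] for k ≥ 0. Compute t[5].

t[3] = (-4) + (-6) + 2(-4) = -18
t[4] = (-18) + (-4) + 2(-6) = -34
t[5] = (-34) + (-18) + 2(-4) = -60

-60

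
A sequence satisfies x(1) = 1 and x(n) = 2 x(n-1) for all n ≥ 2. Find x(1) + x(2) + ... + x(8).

255

x(2) = 2*1 = 2
x(3) = 2*2 = 4
x(4) = 2*4 = 8
x(5) = 2*8 = 16
x(6) = 2*16 = 32
x(7) = 2*32 = 64
x(8) = 2*64 = 128
Sum = 1 + 2 + 4 + 8 + 16 + 32 + 64 + 128 = 255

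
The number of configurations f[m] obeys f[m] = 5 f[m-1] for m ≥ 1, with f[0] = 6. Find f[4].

3750

f[1] = 5(6) = 30
f[2] = 5(30) = 150
f[3] = 5(150) = 750
f[4] = 5(750) = 3750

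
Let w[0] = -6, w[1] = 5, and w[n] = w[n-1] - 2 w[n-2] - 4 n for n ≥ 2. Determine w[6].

29

w[2] = 5 - 2·(-6) - 8 = 9
w[3] = 9 - 2·5 - 12 = -13
w[4] = (-13) - 2·9 - 16 = -47
w[5] = (-47) - 2·(-13) - 20 = -41
w[6] = (-41) - 2·(-47) - 24 = 29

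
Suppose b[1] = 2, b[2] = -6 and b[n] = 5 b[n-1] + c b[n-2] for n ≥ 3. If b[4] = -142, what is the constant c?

2

b[3] = -30 + 2c
b[4] = -150 + 4c
So -150 + 4c = -142, giving c = 2.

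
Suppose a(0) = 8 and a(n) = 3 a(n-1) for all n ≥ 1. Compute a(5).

1944

a(1) = 3(8) = 24
a(2) = 3(24) = 72
a(3) = 3(72) = 216
a(4) = 3(216) = 648
a(5) = 3(648) = 1944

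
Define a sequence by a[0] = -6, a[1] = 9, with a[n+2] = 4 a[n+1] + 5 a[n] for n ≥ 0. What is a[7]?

39069

a[2] = 4*9 + 5*(-6) = 6
a[3] = 4*6 + 5*9 = 69
a[4] = 4*69 + 5*6 = 306
a[5] = 4*306 + 5*69 = 1569
a[6] = 4*1569 + 5*306 = 7806
a[7] = 4*7806 + 5*1569 = 39069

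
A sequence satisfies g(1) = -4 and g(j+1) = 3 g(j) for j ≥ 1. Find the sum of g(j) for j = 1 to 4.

-160

g(2) = 3·(-4) = -12
g(3) = 3·(-12) = -36
g(4) = 3·(-36) = -108
Sum = (-4) + (-12) + (-36) + (-108) = -160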